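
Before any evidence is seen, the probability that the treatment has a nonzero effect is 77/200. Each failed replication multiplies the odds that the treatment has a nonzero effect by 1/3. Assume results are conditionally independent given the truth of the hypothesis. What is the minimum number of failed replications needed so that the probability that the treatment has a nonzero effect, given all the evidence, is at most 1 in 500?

Prior odds = 0.385/0.615 = 77/123.
Likelihood ratio per failed replication = 1/3.
Target posterior odds = 0.002/0.998 = 1/499.
Need (77/123) × (1/3)ⁿ ≤ 1/499, i.e. (1/3)ⁿ ≤ 123/38423.
(1/3)⁵ = 1/243 is still above 123/38423 but (1/3)⁶ = 1/729 is at or below it, so n = 6.

6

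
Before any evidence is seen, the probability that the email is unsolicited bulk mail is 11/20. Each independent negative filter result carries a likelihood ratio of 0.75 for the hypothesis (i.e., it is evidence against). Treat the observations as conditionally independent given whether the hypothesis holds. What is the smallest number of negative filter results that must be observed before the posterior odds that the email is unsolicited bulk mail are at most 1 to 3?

5

Prior odds: 0.55 ÷ 0.45 = 11/9.
Likelihood ratio per negative filter result = 0.75.
Target odds = 1/3.
Need (11/9) × 0.75ⁿ ≤ 1/3, i.e. 0.75ⁿ ≤ 3/11.
0.75⁴ = 0.31640625 is still above 3/11 but 0.75⁵ = 243/1024 is at or below it, so n = 5.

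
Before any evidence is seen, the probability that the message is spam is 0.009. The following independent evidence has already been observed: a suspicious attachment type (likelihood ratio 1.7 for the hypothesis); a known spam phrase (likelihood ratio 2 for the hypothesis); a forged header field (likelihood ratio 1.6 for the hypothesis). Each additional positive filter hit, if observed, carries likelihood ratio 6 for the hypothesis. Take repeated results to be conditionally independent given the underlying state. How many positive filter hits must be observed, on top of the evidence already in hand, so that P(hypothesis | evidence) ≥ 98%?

4

Prior odds = 0.009/0.991 = 9/991.
Combined Bayes factor of the evidence already in hand = 1.7 × 2 × 1.6 = 5.44.
Odds after that evidence = (9/991) × 5.44 = 1224/24775.
Target odds = 0.98/0.02 = 49.
Need 6ⁿ ≥ 49 ÷ (1224/24775) = 1213975/1224.
6³ = 216 falls short of 1213975/1224 but 6⁴ = 1296 reaches it, so n = 4.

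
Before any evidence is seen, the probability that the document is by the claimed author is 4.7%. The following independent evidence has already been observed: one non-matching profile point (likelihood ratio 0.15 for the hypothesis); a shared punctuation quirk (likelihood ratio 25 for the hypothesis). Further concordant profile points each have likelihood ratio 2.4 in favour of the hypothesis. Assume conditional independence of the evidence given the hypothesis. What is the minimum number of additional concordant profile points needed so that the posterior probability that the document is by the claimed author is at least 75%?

Prior odds = 0.047/0.953 = 47/953.
Combined Bayes factor of the evidence already in hand = 0.15 × 25 = 3.75.
Odds after that evidence = (47/953) × 3.75 = 705/3812.
Target odds = 0.75/0.25 = 3.
Need 2.4ⁿ ≥ 3 ÷ (705/3812) = 3812/235.
2.4³ = 13.824 falls short of 3812/235 but 2.4⁴ = 33.1776 reaches it, so n = 4.

4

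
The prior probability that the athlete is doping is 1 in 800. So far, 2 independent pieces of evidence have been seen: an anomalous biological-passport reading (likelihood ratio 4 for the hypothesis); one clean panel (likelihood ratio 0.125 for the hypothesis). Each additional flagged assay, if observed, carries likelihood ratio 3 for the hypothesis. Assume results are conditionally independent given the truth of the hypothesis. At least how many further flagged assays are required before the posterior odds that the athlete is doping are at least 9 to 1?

9

Prior odds = 0.00125/0.99875 = 1/799.
Combined Bayes factor of the evidence already in hand = 4 × 0.125 = 0.5.
Odds after that evidence = (1/799) × 0.5 = 1/1598.
Target odds = 9.
Need 3ⁿ ≥ 9 ÷ (1/1598) = 14382.
3⁸ = 6561 falls short of 14382 but 3⁹ = 19683 reaches it, so n = 9.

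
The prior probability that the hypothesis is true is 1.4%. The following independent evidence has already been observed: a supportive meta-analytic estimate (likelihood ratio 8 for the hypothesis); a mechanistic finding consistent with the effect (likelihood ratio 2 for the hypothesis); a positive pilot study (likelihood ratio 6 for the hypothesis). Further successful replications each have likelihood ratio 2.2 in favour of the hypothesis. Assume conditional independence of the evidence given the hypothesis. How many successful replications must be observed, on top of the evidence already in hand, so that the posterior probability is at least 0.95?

Prior odds = 0.014/0.986 = 7/493.
Combined Bayes factor of the evidence already in hand = 8 × 2 × 6 = 96.
Odds after that evidence = (7/493) × 96 = 672/493.
Target odds = 0.95/0.05 = 19.
Need 2.2ⁿ ≥ 19 ÷ (672/493) = 9367/672.
2.2³ = 10.648 falls short of 9367/672 but 2.2⁴ = 23.4256 reaches it, so n = 4.

4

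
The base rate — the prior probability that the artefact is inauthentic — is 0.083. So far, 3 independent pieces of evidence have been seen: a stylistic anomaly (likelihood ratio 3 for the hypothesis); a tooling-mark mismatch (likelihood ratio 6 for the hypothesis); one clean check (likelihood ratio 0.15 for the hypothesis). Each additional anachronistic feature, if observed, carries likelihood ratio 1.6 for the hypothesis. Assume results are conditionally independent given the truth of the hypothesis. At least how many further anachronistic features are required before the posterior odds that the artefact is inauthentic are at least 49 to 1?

Prior odds = 0.083/0.917 = 83/917.
Combined Bayes factor of the evidence already in hand = 3 × 6 × 0.15 = 2.7.
Odds after that evidence = (83/917) × 2.7 = 2241/9170.
Target odds = 49.
Need 1.6ⁿ ≥ 49 ÷ (2241/9170) = 449330/2241.
1.6¹¹ ≈175.922 falls short of 449330/2241 but 1.6¹² ≈281.475 reaches it, so n = 12.

12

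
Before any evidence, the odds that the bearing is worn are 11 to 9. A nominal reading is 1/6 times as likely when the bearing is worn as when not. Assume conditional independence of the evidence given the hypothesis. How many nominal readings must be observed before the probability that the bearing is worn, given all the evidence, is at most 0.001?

4

Prior odds = 11/9.
Likelihood ratio per nominal reading = 1/6.
Target posterior odds = 0.001/0.999 = 1/999.
Require (1/6)ⁿ ≤ 1/999 ÷ (11/9) = 1/1221.
(1/6)³ = 1/216 is still above 1/1221 but (1/6)⁴ = 1/1296 is at or below it, so n = 4.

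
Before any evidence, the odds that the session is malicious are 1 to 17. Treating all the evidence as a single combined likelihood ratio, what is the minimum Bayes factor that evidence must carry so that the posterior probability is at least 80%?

68

Prior odds = 1/17.
Target odds = 0.8/0.2 = 4.
Required Bayes factor = 4 ÷ (1/17) = 68.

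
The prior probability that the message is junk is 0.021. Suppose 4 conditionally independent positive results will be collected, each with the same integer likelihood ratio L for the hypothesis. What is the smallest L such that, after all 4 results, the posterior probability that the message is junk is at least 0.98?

Prior odds = 0.021/0.979 = 21/979.
Target odds = 0.98/0.02 = 49.
Need L⁴ ≥ 49 ÷ (21/979) = 6853/3.
6⁴ = 1296 < 6853/3 ≤ 2401 = 7⁴, so L = 7.

7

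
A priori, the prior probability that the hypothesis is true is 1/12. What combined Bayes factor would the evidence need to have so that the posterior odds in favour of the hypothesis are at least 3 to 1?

Prior odds = (1/12)/(11/12) = 1/11.
Target odds = 3.
Required Bayes factor = 3 ÷ (1/11) = 33.

33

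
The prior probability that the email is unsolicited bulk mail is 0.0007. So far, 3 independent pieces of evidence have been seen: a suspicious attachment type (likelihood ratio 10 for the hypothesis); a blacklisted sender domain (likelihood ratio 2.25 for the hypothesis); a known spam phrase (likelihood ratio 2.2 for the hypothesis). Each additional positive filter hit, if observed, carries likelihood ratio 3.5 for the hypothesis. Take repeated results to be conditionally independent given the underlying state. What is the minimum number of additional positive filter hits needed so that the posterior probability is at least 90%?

Prior odds = 0.0007/0.9993 = 7/9993.
Combined Bayes factor of the evidence already in hand = 10 × 2.25 × 2.2 = 49.5.
Odds after that evidence = (7/9993) × 49.5 = 231/6662.
Target odds = 0.9/0.1 = 9.
Need 3.5ⁿ ≥ 9 ÷ (231/6662) = 19986/77.
3.5⁴ = 150.0625 falls short of 19986/77 but 3.5⁵ = 525.21875 reaches it, so n = 5.

5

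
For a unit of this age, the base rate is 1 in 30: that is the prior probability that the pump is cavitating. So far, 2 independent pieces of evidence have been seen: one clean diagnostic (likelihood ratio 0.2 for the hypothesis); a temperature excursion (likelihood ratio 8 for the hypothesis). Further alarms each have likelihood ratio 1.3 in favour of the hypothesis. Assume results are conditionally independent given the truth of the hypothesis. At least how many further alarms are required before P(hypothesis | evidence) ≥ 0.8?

17

Prior odds = (1/30)/(29/30) = 1/29.
Combined Bayes factor of the evidence already in hand = 0.2 × 8 = 1.6.
Odds after that evidence = (1/29) × 1.6 = 8/145.
Target odds = 0.8/0.2 = 4.
Need 1.3ⁿ ≥ 4 ÷ (8/145) = 72.5.
1.3¹⁶ ≈66.5417 falls short of 72.5 but 1.3¹⁷ ≈86.5042 reaches it, so n = 17.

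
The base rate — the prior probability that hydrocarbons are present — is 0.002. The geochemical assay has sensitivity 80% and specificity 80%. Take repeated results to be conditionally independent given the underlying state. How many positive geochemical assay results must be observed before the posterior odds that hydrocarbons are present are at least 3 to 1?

6

Prior odds: 0.002 ÷ 0.998 = 1/499.
False-positive rate = 1 − 0.8 = 0.2; likelihood ratio of a positive = 0.8/0.2 = 4.
Target odds = 3.
Need (1/499) × 4ⁿ ≥ 3, i.e. 4ⁿ ≥ 1497.
4⁵ = 1024 falls short of 1497 but 4⁶ = 4096 reaches it, so n = 6.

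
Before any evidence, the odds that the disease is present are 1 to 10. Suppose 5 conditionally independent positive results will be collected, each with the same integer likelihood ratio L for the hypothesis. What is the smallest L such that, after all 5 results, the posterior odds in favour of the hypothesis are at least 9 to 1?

Prior odds = 0.1.
Target odds = 9.
Need L⁵ ≥ 9 ÷ 0.1 = 90.
2⁵ = 32 < 90 ≤ 243 = 3⁵, so L = 3.

3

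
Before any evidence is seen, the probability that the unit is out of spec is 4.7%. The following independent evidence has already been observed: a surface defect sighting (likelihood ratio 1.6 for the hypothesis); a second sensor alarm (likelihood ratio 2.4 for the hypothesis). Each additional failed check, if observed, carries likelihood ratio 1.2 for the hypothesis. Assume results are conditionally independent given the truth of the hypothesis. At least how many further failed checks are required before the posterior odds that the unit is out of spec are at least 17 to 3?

Prior odds = 0.047/0.953 = 47/953.
Combined Bayes factor of the evidence already in hand = 1.6 × 2.4 = 3.84.
Odds after that evidence = (47/953) × 3.84 = 4512/23825.
Target odds = 17/3.
Need 1.2ⁿ ≥ 17/3 ÷ (4512/23825) = 405025/13536.
1.2¹⁸ ≈26.6233 falls short of 405025/13536 but 1.2¹⁹ ≈31.948 reaches it, so n = 19.

19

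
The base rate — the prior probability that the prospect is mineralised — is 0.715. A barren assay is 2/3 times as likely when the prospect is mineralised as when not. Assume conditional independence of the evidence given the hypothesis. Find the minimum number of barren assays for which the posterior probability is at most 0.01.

Prior odds: 0.715 ÷ 0.285 = 143/57.
Likelihood ratio per barren assay = 2/3.
Target posterior odds = 0.01/0.99 = 1/99.
Require (2/3)ⁿ ≤ 1/99 ÷ (143/57) = 19/4719.
(2/3)¹³ = 8192/1594323 is still above 19/4719 but (2/3)¹⁴ = 16384/4782969 is at or below it, so n = 14.

14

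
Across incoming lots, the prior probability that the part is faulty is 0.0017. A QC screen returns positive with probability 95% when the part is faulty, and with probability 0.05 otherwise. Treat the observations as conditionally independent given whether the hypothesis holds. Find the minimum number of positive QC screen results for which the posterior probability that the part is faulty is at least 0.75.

Prior odds = 0.0017/0.9983 = 17/9983.
Likelihood ratio of a positive result = 0.95/0.05 = 19.
Target odds: 0.75 ÷ 0.25 = 3.
Require 19ⁿ ≥ 3 ÷ (17/9983) = 29949/17.
19² = 361 falls short of 29949/17 but 19³ = 6859 reaches it, so n = 3.

3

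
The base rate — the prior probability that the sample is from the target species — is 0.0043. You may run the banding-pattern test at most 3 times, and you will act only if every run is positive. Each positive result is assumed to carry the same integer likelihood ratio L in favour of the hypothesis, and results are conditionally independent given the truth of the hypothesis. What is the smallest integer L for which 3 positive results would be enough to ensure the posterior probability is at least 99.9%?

62

Prior odds = 0.0043/0.9957 = 43/9957.
Target odds = 0.999/0.001 = 999.
Need L³ ≥ 999 ÷ (43/9957) = 9947043/43.
61³ = 226981 < 9947043/43 ≤ 238328 = 62³, so L = 62.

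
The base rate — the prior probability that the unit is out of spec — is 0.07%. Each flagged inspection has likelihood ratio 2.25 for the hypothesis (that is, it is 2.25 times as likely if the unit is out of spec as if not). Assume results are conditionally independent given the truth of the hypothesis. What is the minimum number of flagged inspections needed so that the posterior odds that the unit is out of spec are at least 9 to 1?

12

Prior odds: 0.0007 ÷ 0.9993 = 7/9993.
Likelihood ratio per flagged inspection = 2.25.
Target odds = 9.
Need (7/9993) × 2.25ⁿ ≥ 9, i.e. 2.25ⁿ ≥ 89937/7.
2.25¹¹ ≈7481.83 falls short of 89937/7 but 2.25¹² ≈16834.1 reaches it, so n = 12.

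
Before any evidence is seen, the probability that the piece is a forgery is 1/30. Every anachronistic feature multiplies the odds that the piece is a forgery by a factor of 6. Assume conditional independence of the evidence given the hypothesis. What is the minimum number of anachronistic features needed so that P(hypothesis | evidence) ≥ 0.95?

4

Prior odds: (1/30) ÷ (29/30) = 1/29.
Likelihood ratio per anachronistic feature = 6.
Target odds: 0.95 ÷ 0.05 = 19.
Require 6ⁿ ≥ 19 ÷ (1/29) = 551.
6³ = 216 falls short of 551 but 6⁴ = 1296 reaches it, so n = 4.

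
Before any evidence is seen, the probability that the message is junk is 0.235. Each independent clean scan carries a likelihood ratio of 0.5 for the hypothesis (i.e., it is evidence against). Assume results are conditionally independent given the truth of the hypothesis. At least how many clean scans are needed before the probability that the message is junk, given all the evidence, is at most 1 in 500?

Prior odds = 0.235/0.765 = 47/153.
Likelihood ratio per clean scan = 0.5.
Target odds: 0.002 ÷ 0.998 = 1/499.
Require 0.5ⁿ ≤ 1/499 ÷ (47/153) = 153/23453.
0.5⁷ = 0.0078125 is still above 153/23453 but 0.5⁸ = 0.00390625 is at or below it, so n = 8.

8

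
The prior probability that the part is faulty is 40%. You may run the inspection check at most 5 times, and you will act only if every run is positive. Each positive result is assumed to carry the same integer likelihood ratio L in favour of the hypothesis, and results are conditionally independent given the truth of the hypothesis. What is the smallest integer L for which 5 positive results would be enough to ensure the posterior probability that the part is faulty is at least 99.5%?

Prior odds = 0.4/0.6 = 2/3.
Target odds = 0.995/0.005 = 199.
Need L⁵ ≥ 199 ÷ (2/3) = 298.5.
3⁵ = 243 < 298.5 ≤ 1024 = 4⁵, so L = 4.

4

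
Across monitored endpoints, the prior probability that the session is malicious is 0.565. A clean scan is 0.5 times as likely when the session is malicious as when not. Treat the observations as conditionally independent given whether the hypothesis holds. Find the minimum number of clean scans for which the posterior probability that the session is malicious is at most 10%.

4

Prior odds: 0.565 ÷ 0.435 = 113/87.
Likelihood ratio per clean scan = 0.5.
Target odds: 0.1 ÷ 0.9 = 1/9.
Need (113/87) × 0.5ⁿ ≤ 1/9, i.e. 0.5ⁿ ≤ 29/339.
0.5³ = 0.125 is still above 29/339 but 0.5⁴ = 0.0625 is at or below it, so n = 4.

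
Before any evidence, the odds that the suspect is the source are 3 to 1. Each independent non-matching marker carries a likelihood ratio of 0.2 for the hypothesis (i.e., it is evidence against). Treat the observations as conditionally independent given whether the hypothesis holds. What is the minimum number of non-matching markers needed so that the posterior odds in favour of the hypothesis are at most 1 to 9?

Prior odds = 3.
Likelihood ratio per non-matching marker = 0.2.
Target odds = 1/9.
Need 3 × 0.2ⁿ ≤ 1/9, i.e. 0.2ⁿ ≤ 1/27.
0.2² = 0.04 is still above 1/27 but 0.2³ = 0.008 is at or below it, so n = 3.

3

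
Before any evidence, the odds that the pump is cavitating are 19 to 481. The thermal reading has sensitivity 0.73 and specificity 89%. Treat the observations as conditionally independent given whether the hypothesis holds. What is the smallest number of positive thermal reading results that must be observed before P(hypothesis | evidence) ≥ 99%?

5

Prior odds = 19/481.
False-positive rate = 1 − 0.89 = 0.11; likelihood ratio of a positive = 0.73/0.11 = 73/11.
Target posterior odds = 0.99/0.01 = 99.
Need (19/481) × (73/11)ⁿ ≥ 99, i.e. (73/11)ⁿ ≥ 47619/19.
(73/11)⁴ = 28398241/14641 falls short of 47619/19 but (73/11)⁵ ≈12872.1 reaches it, so n = 5.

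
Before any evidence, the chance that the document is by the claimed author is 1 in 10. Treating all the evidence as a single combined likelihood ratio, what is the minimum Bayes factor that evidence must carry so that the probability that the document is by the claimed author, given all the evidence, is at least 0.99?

891

Prior odds = 0.1/0.9 = 1/9.
Target odds = 0.99/0.01 = 99.
Required Bayes factor = 99 ÷ (1/9) = 891.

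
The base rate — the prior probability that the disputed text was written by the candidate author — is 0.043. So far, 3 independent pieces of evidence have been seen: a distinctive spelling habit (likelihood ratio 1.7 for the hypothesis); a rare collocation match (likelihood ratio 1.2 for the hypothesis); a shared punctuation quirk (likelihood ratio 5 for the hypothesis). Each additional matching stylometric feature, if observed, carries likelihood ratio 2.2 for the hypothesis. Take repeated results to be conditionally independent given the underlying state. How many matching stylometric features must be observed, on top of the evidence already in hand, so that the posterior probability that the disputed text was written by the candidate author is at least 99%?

7

Prior odds = 0.043/0.957 = 43/957.
Combined Bayes factor of the evidence already in hand = 1.7 × 1.2 × 5 = 10.2.
Odds after that evidence = (43/957) × 10.2 = 731/1595.
Target odds = 0.99/0.01 = 99.
Need 2.2ⁿ ≥ 99 ÷ (731/1595) = 157905/731.
2.2⁶ = 1771561/15625 falls short of 157905/731 but 2.2⁷ = 19487171/78125 reaches it, so n = 7.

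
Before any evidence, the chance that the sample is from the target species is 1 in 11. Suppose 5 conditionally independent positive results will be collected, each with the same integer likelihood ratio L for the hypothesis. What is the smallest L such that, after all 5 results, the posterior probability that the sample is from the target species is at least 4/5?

3

Prior odds = (1/11)/(10/11) = 0.1.
Target odds = 0.8/0.2 = 4.
Need L⁵ ≥ 4 ÷ 0.1 = 40.
2⁵ = 32 < 40 ≤ 243 = 3⁵, so L = 3.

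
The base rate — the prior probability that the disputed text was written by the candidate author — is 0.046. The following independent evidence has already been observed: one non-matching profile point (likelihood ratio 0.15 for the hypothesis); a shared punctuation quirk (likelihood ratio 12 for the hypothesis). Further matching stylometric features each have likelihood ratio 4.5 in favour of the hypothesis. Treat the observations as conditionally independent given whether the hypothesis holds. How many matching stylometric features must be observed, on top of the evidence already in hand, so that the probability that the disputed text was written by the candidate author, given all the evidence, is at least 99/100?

5

Prior odds = 0.046/0.954 = 23/477.
Combined Bayes factor of the evidence already in hand = 0.15 × 12 = 1.8.
Odds after that evidence = (23/477) × 1.8 = 23/265.
Target odds = 0.99/0.01 = 99.
Need 4.5ⁿ ≥ 99 ÷ (23/265) = 26235/23.
4.5⁴ = 410.0625 falls short of 26235/23 but 4.5⁵ = 1845.28125 reaches it, so n = 5.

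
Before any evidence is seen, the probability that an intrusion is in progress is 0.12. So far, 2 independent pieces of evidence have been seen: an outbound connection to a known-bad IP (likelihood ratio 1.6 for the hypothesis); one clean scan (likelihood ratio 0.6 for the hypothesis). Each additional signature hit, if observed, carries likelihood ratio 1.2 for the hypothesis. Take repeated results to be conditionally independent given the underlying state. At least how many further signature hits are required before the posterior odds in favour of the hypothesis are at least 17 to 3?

Prior odds = 0.12/0.88 = 3/22.
Combined Bayes factor of the evidence already in hand = 1.6 × 0.6 = 0.96.
Odds after that evidence = (3/22) × 0.96 = 36/275.
Target odds = 17/3.
Need 1.2ⁿ ≥ 17/3 ÷ (36/275) = 4675/108.
1.2²⁰ ≈38.3376 falls short of 4675/108 but 1.2²¹ ≈46.0051 reaches it, so n = 21.

21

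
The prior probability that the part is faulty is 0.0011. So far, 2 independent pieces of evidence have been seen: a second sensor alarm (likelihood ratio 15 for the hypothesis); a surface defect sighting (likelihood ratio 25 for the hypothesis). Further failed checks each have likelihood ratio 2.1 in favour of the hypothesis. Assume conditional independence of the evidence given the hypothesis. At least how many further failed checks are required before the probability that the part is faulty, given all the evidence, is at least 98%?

Prior odds = 0.0011/0.9989 = 11/9989.
Combined Bayes factor of the evidence already in hand = 15 × 25 = 375.
Odds after that evidence = (11/9989) × 375 = 4125/9989.
Target odds = 0.98/0.02 = 49.
Need 2.1ⁿ ≥ 49 ÷ (4125/9989) = 489461/4125.
2.1⁶ = 85766121/1000000 falls short of 489461/4125 but 2.1⁷ ≈180.109 reaches it, so n = 7.

7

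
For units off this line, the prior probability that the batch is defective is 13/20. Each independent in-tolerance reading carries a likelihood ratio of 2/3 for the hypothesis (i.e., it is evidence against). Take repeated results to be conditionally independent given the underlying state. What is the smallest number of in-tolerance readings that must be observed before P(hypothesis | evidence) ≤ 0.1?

Prior odds = 0.65/0.35 = 13/7.
Likelihood ratio per in-tolerance reading = 2/3.
Target odds: 0.1 ÷ 0.9 = 1/9.
Need (13/7) × (2/3)ⁿ ≤ 1/9, i.e. (2/3)ⁿ ≤ 7/117.
(2/3)⁶ = 64/729 is still above 7/117 but (2/3)⁷ = 128/2187 is at or below it, so n = 7.

7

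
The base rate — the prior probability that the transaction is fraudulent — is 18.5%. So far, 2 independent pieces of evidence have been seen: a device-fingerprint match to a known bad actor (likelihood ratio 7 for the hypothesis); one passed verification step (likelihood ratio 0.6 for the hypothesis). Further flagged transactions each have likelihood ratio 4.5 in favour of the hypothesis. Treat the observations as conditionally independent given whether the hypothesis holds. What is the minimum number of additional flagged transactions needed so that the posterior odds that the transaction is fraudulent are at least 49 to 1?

3

Prior odds = 0.185/0.815 = 37/163.
Combined Bayes factor of the evidence already in hand = 7 × 0.6 = 4.2.
Odds after that evidence = (37/163) × 4.2 = 777/815.
Target odds = 49.
Need 4.5ⁿ ≥ 49 ÷ (777/815) = 5705/111.
4.5² = 20.25 falls short of 5705/111 but 4.5³ = 91.125 reaches it, so n = 3.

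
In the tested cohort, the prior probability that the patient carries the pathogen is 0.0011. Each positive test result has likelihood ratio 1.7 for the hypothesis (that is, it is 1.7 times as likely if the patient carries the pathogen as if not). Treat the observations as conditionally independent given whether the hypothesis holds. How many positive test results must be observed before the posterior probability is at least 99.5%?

Prior odds = 0.0011/0.9989 = 11/9989.
Likelihood ratio per positive test result = 1.7.
Target odds: 0.995 ÷ 0.005 = 199.
Need (11/9989) × 1.7ⁿ ≥ 199, i.e. 1.7ⁿ ≥ 1987811/11.
1.7²² ≈117456 falls short of 1987811/11 but 1.7²³ ≈199676 reaches it, so n = 23.

23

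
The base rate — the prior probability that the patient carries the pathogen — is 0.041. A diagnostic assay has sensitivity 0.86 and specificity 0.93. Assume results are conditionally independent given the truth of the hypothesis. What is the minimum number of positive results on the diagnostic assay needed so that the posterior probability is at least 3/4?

2

Prior odds = 0.041/0.959 = 41/959.
False-positive rate = 1 − 0.93 = 0.07; likelihood ratio of a positive = 0.86/0.07 = 86/7.
Target odds: 0.75 ÷ 0.25 = 3.
Require (86/7)ⁿ ≥ 3 ÷ (41/959) = 2877/41.
(86/7)¹ = 86/7 falls short of 2877/41 but (86/7)² = 7396/49 reaches it, so n = 2.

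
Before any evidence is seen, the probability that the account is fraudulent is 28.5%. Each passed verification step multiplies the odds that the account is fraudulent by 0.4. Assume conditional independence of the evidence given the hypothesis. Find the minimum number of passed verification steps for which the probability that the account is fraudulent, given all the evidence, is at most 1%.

Prior odds = 0.285/0.715 = 57/143.
Likelihood ratio per passed verification step = 0.4.
Target posterior odds = 0.01/0.99 = 1/99.
Need (57/143) × 0.4ⁿ ≤ 1/99, i.e. 0.4ⁿ ≤ 13/513.
0.4⁴ = 0.0256 is still above 13/513 but 0.4⁵ = 0.01024 is at or below it, so n = 5.

5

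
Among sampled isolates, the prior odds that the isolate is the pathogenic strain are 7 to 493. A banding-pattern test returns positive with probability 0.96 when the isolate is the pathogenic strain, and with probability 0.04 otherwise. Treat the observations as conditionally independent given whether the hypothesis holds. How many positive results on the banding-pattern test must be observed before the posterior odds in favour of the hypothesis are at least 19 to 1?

Prior odds = 7/493.
Likelihood ratio of a positive result = 0.96/0.04 = 24.
Target odds = 19.
Require 24ⁿ ≥ 19 ÷ (7/493) = 9367/7.
24² = 576 falls short of 9367/7 but 24³ = 13824 reaches it, so n = 3.

3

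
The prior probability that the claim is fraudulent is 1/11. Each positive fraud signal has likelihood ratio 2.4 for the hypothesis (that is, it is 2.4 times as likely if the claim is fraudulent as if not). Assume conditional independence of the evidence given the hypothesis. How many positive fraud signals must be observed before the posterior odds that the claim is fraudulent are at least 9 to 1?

6

Prior odds = (1/11)/(10/11) = 0.1.
Likelihood ratio per positive fraud signal = 2.4.
Target odds = 9.
Need 0.1 × 2.4ⁿ ≥ 9, i.e. 2.4ⁿ ≥ 90.
2.4⁵ = 79.62624 falls short of 90 but 2.4⁶ = 2985984/15625 reaches it, so n = 6.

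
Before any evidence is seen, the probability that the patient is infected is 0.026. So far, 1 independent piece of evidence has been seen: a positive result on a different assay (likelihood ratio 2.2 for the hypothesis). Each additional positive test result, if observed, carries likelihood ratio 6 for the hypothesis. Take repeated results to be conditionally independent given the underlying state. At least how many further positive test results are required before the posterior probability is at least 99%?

5

Prior odds = 0.026/0.974 = 13/487.
Bayes factor of the evidence already in hand = 2.2.
Odds after that evidence = (13/487) × 2.2 = 143/2435.
Target odds = 0.99/0.01 = 99.
Need 6ⁿ ≥ 99 ÷ (143/2435) = 21915/13.
6⁴ = 1296 falls short of 21915/13 but 6⁵ = 7776 reaches it, so n = 5.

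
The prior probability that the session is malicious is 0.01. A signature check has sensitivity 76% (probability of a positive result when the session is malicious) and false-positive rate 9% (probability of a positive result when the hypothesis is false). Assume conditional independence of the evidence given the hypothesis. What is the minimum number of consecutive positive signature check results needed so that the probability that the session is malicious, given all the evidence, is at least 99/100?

Prior odds = 0.01/0.99 = 1/99.
Likelihood ratio of a positive result = 0.76/0.09 = 76/9.
Target posterior odds = 0.99/0.01 = 99.
Need (1/99) × (76/9)ⁿ ≥ 99, i.e. (76/9)ⁿ ≥ 9801.
(76/9)⁴ = 33362176/6561 falls short of 9801 but (76/9)⁵ ≈42939.3 reaches it, so n = 5.

5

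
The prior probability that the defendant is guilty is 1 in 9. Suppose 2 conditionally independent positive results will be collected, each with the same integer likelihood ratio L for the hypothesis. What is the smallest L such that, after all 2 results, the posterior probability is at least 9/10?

9

Prior odds = (1/9)/(8/9) = 0.125.
Target odds = 0.9/0.1 = 9.
Need L² ≥ 9 ÷ 0.125 = 72.
8² = 64 < 72 ≤ 81 = 9², so L = 9.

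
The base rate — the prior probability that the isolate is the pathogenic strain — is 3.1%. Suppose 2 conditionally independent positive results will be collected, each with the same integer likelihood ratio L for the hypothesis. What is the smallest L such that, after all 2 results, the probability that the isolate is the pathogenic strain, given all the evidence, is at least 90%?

17

Prior odds = 0.031/0.969 = 31/969.
Target odds = 0.9/0.1 = 9.
Need L² ≥ 9 ÷ (31/969) = 8721/31.
16² = 256 < 8721/31 ≤ 289 = 17², so L = 17.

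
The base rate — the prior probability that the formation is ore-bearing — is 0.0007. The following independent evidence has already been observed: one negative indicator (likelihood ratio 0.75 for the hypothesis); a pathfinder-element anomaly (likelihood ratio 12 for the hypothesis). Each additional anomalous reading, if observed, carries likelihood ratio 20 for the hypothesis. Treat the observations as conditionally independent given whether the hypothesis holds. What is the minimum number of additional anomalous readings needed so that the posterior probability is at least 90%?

3

Prior odds = 0.0007/0.9993 = 7/9993.
Combined Bayes factor of the evidence already in hand = 0.75 × 12 = 9.
Odds after that evidence = (7/9993) × 9 = 21/3331.
Target odds = 0.9/0.1 = 9.
Need 20ⁿ ≥ 9 ÷ (21/3331) = 9993/7.
20² = 400 falls short of 9993/7 but 20³ = 8000 reaches it, so n = 3.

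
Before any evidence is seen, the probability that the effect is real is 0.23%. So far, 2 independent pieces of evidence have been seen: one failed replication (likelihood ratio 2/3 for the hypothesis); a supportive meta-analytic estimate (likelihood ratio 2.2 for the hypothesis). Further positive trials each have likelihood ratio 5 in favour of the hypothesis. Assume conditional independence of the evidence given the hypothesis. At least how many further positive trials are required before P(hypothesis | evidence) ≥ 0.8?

Prior odds = 0.0023/0.9977 = 23/9977.
Combined Bayes factor of the evidence already in hand = (2/3) × 2.2 = 22/15.
Odds after that evidence = (23/9977) × 22/15 = 46/13605.
Target odds = 0.8/0.2 = 4.
Need 5ⁿ ≥ 4 ÷ (46/13605) = 27210/23.
5⁴ = 625 falls short of 27210/23 but 5⁵ = 3125 reaches it, so n = 5.

5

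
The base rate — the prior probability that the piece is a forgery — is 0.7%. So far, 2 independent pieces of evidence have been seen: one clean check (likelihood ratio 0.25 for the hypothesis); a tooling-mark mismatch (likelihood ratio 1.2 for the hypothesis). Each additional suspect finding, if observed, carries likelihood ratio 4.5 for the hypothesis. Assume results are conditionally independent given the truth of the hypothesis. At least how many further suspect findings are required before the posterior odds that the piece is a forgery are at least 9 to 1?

Prior odds = 0.007/0.993 = 7/993.
Combined Bayes factor of the evidence already in hand = 0.25 × 1.2 = 0.3.
Odds after that evidence = (7/993) × 0.3 = 7/3310.
Target odds = 9.
Need 4.5ⁿ ≥ 9 ÷ (7/3310) = 29790/7.
4.5⁵ = 1845.28125 falls short of 29790/7 but 4.5⁶ = 8303.765625 reaches it, so n = 6.

6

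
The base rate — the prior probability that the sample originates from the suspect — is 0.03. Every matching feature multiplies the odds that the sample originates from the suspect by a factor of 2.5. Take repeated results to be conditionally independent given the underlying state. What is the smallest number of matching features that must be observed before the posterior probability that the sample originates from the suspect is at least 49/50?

9

Prior odds = 0.03/0.97 = 3/97.
Likelihood ratio per matching feature = 2.5.
Target posterior odds = 0.98/0.02 = 49.
Require 2.5ⁿ ≥ 49 ÷ (3/97) = 4753/3.
2.5⁸ = 390625/256 falls short of 4753/3 but 2.5⁹ = 1953125/512 reaches it, so n = 9.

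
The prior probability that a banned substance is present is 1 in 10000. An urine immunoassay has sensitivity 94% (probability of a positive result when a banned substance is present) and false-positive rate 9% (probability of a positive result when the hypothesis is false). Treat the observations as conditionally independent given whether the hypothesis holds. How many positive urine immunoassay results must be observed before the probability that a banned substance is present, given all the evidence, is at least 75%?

Prior odds = 0.0001/0.9999 = 1/9999.
Likelihood ratio of a positive result = 0.94/0.09 = 94/9.
Target posterior odds = 0.75/0.25 = 3.
Need (1/9999) × (94/9)ⁿ ≥ 3, i.e. (94/9)ⁿ ≥ 29997.
(94/9)⁴ = 78074896/6561 falls short of 29997 but (94/9)⁵ ≈124287 reaches it, so n = 5.

5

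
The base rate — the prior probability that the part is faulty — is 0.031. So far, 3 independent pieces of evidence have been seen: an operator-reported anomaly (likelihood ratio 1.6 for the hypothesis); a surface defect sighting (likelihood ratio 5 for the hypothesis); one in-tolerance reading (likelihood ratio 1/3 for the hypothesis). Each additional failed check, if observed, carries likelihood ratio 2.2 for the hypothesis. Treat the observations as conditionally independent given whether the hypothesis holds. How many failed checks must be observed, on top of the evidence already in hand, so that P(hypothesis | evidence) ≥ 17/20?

Prior odds = 0.031/0.969 = 31/969.
Combined Bayes factor of the evidence already in hand = 1.6 × 5 × (1/3) = 8/3.
Odds after that evidence = (31/969) × 8/3 = 248/2907.
Target odds = 0.85/0.15 = 17/3.
Need 2.2ⁿ ≥ 17/3 ÷ (248/2907) = 16473/248.
2.2⁵ = 51.53632 falls short of 16473/248 but 2.2⁶ = 1771561/15625 reaches it, so n = 6.

6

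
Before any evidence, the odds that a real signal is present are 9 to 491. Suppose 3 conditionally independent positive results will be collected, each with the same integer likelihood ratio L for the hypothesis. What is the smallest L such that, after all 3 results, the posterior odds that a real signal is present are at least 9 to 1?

8

Prior odds = 9/491.
Target odds = 9.
Need L³ ≥ 9 ÷ (9/491) = 491.
7³ = 343 < 491 ≤ 512 = 8³, so L = 8.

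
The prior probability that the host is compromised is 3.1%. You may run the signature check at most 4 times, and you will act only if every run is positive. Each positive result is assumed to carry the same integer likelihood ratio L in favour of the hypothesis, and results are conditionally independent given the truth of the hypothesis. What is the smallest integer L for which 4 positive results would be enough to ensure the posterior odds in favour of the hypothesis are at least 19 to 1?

Prior odds = 0.031/0.969 = 31/969.
Target odds = 19.
Need L⁴ ≥ 19 ÷ (31/969) = 18411/31.
4⁴ = 256 < 18411/31 ≤ 625 = 5⁴, so L = 5.

5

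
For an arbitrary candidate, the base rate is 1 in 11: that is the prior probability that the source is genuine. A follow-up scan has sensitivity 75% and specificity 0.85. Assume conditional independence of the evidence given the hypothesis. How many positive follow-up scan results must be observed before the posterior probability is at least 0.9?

Prior odds: (1/11) ÷ (10/11) = 0.1.
False-positive rate = 1 − 0.85 = 0.15; likelihood ratio of a positive = 0.75/0.15 = 5.
Target posterior odds = 0.9/0.1 = 9.
Require 5ⁿ ≥ 9 ÷ 0.1 = 90.
5² = 25 falls short of 90 but 5³ = 125 reaches it, so n = 3.

3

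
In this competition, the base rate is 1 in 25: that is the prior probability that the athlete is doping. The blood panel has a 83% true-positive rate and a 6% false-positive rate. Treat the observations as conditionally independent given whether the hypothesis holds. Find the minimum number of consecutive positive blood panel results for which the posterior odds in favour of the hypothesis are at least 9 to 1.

Prior odds: 0.04 ÷ 0.96 = 1/24.
Likelihood ratio of a positive result = 0.83/0.06 = 83/6.
Target odds = 9.
Need (1/24) × (83/6)ⁿ ≥ 9, i.e. (83/6)ⁿ ≥ 216.
(83/6)² = 6889/36 falls short of 216 but (83/6)³ = 571787/216 reaches it, so n = 3.

3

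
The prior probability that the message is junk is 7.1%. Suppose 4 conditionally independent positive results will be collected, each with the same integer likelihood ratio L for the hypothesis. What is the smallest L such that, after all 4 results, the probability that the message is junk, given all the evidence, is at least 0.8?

3

Prior odds = 0.071/0.929 = 71/929.
Target odds = 0.8/0.2 = 4.
Need L⁴ ≥ 4 ÷ (71/929) = 3716/71.
2⁴ = 16 < 3716/71 ≤ 81 = 3⁴, so L = 3.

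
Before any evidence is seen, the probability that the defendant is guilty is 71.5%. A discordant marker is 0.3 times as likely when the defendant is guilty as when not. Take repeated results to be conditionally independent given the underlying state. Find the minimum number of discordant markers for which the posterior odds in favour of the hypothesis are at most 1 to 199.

6

Prior odds = 0.715/0.285 = 143/57.
Likelihood ratio per discordant marker = 0.3.
Target odds = 1/199.
Require 0.3ⁿ ≤ 1/199 ÷ (143/57) = 57/28457.
0.3⁵ = 243/100000 is still above 57/28457 but 0.3⁶ = 729/1000000 is at or below it, so n = 6.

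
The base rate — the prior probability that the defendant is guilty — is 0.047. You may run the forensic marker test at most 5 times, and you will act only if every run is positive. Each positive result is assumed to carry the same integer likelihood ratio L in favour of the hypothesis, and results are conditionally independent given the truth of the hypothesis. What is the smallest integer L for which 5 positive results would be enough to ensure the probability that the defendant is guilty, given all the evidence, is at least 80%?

Prior odds = 0.047/0.953 = 47/953.
Target odds = 0.8/0.2 = 4.
Need L⁵ ≥ 4 ÷ (47/953) = 3812/47.
2⁵ = 32 < 3812/47 ≤ 243 = 3⁵, so L = 3.

3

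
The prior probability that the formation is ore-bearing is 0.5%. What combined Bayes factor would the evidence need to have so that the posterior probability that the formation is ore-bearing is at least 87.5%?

1393

Prior odds = 0.005/0.995 = 1/199.
Target odds = 0.875/0.125 = 7.
Required Bayes factor = 7 ÷ (1/199) = 1393.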